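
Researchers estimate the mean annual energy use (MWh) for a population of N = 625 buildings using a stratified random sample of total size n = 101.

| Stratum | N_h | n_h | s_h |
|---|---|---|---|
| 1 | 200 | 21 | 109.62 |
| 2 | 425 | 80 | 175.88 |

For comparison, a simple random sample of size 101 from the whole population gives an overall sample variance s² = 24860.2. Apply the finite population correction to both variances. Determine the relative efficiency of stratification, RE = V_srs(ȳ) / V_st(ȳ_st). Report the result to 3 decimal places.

V̂(ȳ_st) = Σ W_h² (1 − n_h/N_h) s_h²/n_h, with W_h = N_h/N and N = 625:
  stratum 1: (200/625)²·(1 − 21/200)·109.62²/21 = 52.4425
  stratum 2: (425/625)²·(1 − 80/425)·175.88²/80 = 145.141
V_st = 197.584
V_srs = (1 − 101/625)·24860.2/101 = 206.364
Relative efficiency = V_srs / V_st = 206.364/197.584 = 1.0444

RE ≈ 1.044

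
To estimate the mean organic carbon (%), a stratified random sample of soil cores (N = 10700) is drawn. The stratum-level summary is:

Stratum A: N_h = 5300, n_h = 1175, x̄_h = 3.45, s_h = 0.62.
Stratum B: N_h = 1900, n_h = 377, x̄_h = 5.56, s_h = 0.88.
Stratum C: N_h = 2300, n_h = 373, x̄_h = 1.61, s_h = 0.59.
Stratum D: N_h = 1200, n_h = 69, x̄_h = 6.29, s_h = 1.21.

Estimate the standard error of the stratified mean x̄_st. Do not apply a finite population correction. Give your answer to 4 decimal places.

SE(x̄_st) ≈ 0.0213

V̂(x̄_st) = Σ W_h² s_h²/n_h, with W_h = N_h/N and N = 10700:
  stratum A: (5300/10700)²·0.62²/1175 = 8.02656e-05
  stratum B: (1900/10700)²·0.88²/377 = 6.47685e-05
  stratum C: (2300/10700)²·0.59²/373 = 4.31205e-05
  stratum D: (1200/10700)²·1.21²/69 = 0.00026688
V̂(x̄_st) = 0.000455035
SE(x̄_st) = √0.000455035 = 0.0213315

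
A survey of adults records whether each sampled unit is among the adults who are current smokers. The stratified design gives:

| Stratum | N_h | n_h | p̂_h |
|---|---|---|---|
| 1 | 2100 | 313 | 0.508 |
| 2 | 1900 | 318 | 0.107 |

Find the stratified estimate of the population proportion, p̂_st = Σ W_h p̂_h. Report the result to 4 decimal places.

N = 4000; stratum weights W_h = N_h/N.
p̂_st = Σ W_h p̂_h = (2100·0.508 + 1900·0.107)/4000 = 0.31753

p̂_st ≈ 0.3175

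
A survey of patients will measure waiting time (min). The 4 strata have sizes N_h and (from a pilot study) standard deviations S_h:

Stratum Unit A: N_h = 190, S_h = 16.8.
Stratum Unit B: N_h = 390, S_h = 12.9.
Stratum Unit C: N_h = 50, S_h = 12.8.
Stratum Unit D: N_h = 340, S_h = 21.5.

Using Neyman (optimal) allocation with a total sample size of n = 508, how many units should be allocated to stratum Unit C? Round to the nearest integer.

20

Neyman allocation: n_h = n · N_h S_h / Σ N_i S_i, with n = 508.
  stratum Unit A: N_h·S_h = 190·16.8 = 3192.00
  stratum Unit B: N_h·S_h = 390·12.9 = 5031.00
  stratum Unit C: N_h·S_h = 50·12.8 = 640.00
  stratum Unit D: N_h·S_h = 340·21.5 = 7310.00
Σ N_h S_h = 16173.00
n for stratum Unit C = 508·640.00/16173.00 = 20.103 → 20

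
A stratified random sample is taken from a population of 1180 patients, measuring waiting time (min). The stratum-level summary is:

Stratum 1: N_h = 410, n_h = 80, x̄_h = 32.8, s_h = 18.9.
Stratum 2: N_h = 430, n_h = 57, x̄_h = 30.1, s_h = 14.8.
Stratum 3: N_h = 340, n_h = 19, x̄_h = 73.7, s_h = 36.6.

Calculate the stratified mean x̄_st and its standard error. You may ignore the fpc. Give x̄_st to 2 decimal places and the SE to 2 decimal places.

x̄_st = Σ W_h x̄_h = (410·32.8 + 430·30.1 + 340·73.7)/1180 = 43.60085
V̂(x̄_st) = Σ W_h² s_h²/n_h, with W_h = N_h/N and N = 1180:
  stratum 1: (410/1180)²·18.9²/80 = 0.53906
  stratum 2: (430/1180)²·14.8²/57 = 0.510295
  stratum 3: (340/1180)²·36.6²/19 = 5.85332
V̂(x̄_st) = 6.90268
SE(x̄_st) = √6.90268 = 2.62729

x̄_st ≈ 43.60, SE ≈ 2.63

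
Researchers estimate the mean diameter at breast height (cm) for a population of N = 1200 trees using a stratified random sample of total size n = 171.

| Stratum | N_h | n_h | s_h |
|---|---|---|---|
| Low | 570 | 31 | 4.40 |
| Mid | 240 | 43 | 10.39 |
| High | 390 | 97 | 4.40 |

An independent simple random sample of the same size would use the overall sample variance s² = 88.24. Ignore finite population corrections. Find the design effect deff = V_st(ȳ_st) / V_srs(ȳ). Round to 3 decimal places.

deff ≈ 0.509

V̂(ȳ_st) = Σ W_h² s_h²/n_h, with W_h = N_h/N and N = 1200:
  stratum Low: (570/1200)²·4.40²/31 = 0.140906
  stratum Mid: (240/1200)²·10.39²/43 = 0.100421
  stratum High: (390/1200)²·4.40²/97 = 0.0210814
V_st = 0.262408
V_srs = s²/n = 88.24/171 = 0.516023
deff = V_st / V_srs = 0.262408/0.516023 = 0.5085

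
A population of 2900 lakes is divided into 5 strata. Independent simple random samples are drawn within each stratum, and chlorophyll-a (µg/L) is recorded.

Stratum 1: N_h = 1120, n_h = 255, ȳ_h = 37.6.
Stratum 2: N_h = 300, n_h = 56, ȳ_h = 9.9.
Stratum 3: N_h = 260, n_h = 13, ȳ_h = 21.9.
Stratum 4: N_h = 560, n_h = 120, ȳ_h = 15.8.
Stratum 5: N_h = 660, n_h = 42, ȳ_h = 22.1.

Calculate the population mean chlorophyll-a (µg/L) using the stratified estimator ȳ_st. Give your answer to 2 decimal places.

N = Σ N_h = 2900. Stratum weights W_h = N_h/N.
ȳ_st = (1120·37.6 + 300·9.9 + 260·21.9 + 560·15.8 + 660·22.1) / 2900 = 25.5897

ȳ_st ≈ 25.59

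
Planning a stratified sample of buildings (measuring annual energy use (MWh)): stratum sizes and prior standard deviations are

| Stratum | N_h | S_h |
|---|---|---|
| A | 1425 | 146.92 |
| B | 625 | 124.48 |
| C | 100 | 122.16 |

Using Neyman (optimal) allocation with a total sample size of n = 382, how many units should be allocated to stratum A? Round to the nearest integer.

267

Neyman allocation: n_h = n · N_h S_h / Σ N_i S_i, with n = 382.
  stratum A: N_h·S_h = 1425·146.92 = 209361.00
  stratum B: N_h·S_h = 625·124.48 = 77800.00
  stratum C: N_h·S_h = 100·122.16 = 12216.00
Σ N_h S_h = 299377.00
n for stratum A = 382·209361.00/299377.00 = 267.141 → 267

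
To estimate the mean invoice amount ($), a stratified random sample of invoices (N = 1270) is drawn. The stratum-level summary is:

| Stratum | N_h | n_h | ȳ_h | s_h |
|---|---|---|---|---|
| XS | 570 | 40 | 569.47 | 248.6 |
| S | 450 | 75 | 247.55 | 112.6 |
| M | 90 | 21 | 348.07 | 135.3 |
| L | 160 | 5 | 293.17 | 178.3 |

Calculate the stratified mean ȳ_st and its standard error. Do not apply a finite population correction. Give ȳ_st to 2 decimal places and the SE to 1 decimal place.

ȳ_st = Σ W_h ȳ_h = (570·569.47 + 450·247.55 + 90·348.07 + 160·293.17)/1270 = 404.90465
V̂(ȳ_st) = Σ W_h² s_h²/n_h, with W_h = N_h/N and N = 1270:
  stratum XS: (570/1270)²·248.6²/40 = 311.232
  stratum S: (450/1270)²·112.6²/75 = 21.2243
  stratum M: (90/1270)²·135.3²/21 = 4.37778
  stratum L: (160/1270)²·178.3²/5 = 100.917
V̂(ȳ_st) = 437.751
SE(ȳ_st) = √437.751 = 20.9225

ȳ_st ≈ 404.90, SE ≈ 20.9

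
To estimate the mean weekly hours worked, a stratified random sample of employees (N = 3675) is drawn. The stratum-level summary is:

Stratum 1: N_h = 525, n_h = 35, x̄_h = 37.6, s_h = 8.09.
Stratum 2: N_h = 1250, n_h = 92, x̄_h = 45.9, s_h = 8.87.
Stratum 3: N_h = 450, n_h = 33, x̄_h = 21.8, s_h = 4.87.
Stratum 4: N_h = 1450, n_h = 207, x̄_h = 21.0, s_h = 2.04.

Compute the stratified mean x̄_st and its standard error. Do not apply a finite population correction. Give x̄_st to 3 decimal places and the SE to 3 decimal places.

x̄_st = Σ W_h x̄_h = (525·37.6 + 1250·45.9 + 450·21.8 + 1450·21.0)/3675 = 31.93878
V̂(x̄_st) = Σ W_h² s_h²/n_h, with W_h = N_h/N and N = 3675:
  stratum 1: (525/3675)²·8.09²/35 = 0.0381622
  stratum 2: (1250/3675)²·8.87²/92 = 0.0989384
  stratum 3: (450/3675)²·4.87²/33 = 0.0107759
  stratum 4: (1450/3675)²·2.04²/207 = 0.00312976
V̂(x̄_st) = 0.151006
SE(x̄_st) = √0.151006 = 0.388595

x̄_st ≈ 31.939, SE ≈ 0.389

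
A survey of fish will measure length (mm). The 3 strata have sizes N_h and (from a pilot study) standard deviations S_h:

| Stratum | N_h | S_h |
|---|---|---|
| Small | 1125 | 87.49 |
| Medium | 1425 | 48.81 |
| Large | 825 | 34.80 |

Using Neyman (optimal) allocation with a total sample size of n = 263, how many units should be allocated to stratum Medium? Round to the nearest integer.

93

Neyman allocation: n_h = n · N_h S_h / Σ N_i S_i, with n = 263.
  stratum Small: N_h·S_h = 1125·87.49 = 98426.25
  stratum Medium: N_h·S_h = 1425·48.81 = 69554.25
  stratum Large: N_h·S_h = 825·34.80 = 28710.00
Σ N_h S_h = 196690.50
n for stratum Medium = 263·69554.25/196690.50 = 93.003 → 93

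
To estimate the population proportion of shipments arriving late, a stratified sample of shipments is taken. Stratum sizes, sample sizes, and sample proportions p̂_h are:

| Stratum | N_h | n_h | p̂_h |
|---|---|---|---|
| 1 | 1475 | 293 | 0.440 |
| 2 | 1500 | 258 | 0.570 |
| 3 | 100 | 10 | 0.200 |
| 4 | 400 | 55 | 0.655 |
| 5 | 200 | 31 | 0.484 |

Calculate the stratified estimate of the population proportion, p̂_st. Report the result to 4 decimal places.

N = 3675; stratum weights W_h = N_h/N.
p̂_st = Σ W_h p̂_h = (1475·0.440 + 1500·0.570 + 100·0.200 + 400·0.655 + 200·0.484)/3675 = 0.51233

p̂_st ≈ 0.5123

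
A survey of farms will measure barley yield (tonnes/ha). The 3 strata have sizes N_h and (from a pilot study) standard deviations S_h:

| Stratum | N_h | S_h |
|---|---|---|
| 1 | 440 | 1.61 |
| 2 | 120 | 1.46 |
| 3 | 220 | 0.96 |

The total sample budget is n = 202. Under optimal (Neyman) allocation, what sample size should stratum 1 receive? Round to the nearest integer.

131

Neyman allocation: n_h = n · N_h S_h / Σ N_i S_i, with n = 202.
  stratum 1: N_h·S_h = 440·1.61 = 708.40
  stratum 2: N_h·S_h = 120·1.46 = 175.20
  stratum 3: N_h·S_h = 220·0.96 = 211.20
Σ N_h S_h = 1094.80
n for stratum 1 = 202·708.40/1094.80 = 130.706 → 131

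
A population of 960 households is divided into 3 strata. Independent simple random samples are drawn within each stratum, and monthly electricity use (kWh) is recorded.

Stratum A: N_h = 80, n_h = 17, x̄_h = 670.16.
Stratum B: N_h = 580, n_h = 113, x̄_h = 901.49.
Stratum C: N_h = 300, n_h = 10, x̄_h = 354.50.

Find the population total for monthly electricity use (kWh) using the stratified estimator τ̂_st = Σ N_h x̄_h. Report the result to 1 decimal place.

τ̂_st ≈ 682827.0

τ̂_st = Σ N_h x̄_h = 80·670.16 + 580·901.49 + 300·354.50 = 682827.0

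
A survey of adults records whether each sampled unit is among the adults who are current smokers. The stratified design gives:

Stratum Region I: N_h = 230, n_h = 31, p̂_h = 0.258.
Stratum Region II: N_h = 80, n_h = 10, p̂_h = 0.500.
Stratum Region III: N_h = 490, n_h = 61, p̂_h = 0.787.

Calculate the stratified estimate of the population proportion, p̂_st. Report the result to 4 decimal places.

p̂_st ≈ 0.6062

N = 800; stratum weights W_h = N_h/N.
p̂_st = Σ W_h p̂_h = (230·0.258 + 80·0.500 + 490·0.787)/800 = 0.60621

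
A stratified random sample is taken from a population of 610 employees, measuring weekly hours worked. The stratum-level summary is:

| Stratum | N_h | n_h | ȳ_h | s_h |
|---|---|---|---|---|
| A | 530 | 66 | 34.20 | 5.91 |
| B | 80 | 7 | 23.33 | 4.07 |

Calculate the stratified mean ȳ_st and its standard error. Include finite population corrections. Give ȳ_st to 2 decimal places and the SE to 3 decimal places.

ȳ_st = Σ W_h ȳ_h = (530·34.20 + 80·23.33)/610 = 32.77443
V̂(ȳ_st) = Σ W_h² (1 − n_h/N_h) s_h²/n_h, with W_h = N_h/N and N = 610:
  stratum A: (530/610)²·(1 − 66/530)·5.91²/66 = 0.349756
  stratum B: (80/610)²·(1 − 7/80)·4.07²/7 = 0.0371402
V̂(ȳ_st) = 0.386896
SE(ȳ_st) = √0.386896 = 0.62201

ȳ_st ≈ 32.77, SE ≈ 0.622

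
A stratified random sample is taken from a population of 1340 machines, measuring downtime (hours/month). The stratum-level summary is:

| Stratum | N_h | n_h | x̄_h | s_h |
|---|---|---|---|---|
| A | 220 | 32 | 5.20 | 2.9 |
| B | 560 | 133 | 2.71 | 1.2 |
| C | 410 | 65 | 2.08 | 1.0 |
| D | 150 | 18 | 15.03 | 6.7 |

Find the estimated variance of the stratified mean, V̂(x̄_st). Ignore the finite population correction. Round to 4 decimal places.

V̂(x̄_st) = Σ W_h² s_h²/n_h, with W_h = N_h/N and N = 1340:
  stratum A: (220/1340)²·2.9²/32 = 0.00708405
  stratum B: (560/1340)²·1.2²/133 = 0.00189094
  stratum C: (410/1340)²·1.0²/65 = 0.00144027
  stratum D: (150/1340)²·6.7²/18 = 0.03125
V̂(x̄_st) = 0.0416653

V̂(x̄_st) ≈ 0.0417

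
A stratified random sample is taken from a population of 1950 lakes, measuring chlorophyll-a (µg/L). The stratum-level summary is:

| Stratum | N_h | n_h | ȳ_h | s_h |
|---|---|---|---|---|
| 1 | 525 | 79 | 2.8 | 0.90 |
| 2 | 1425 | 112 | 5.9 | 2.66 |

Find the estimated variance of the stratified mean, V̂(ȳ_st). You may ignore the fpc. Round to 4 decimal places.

V̂(ȳ_st) = Σ W_h² s_h²/n_h, with W_h = N_h/N and N = 1950:
  stratum 1: (525/1950)²·0.90²/79 = 0.000743203
  stratum 2: (1425/1950)²·2.66²/112 = 0.0337369
V̂(ȳ_st) = 0.0344801

V̂(ȳ_st) ≈ 0.0345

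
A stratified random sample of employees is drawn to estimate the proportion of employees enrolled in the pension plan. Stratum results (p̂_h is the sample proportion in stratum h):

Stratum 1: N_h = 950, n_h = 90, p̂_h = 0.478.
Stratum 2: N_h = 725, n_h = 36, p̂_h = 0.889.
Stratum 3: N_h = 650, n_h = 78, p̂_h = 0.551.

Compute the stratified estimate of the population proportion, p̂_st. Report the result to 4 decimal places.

p̂_st ≈ 0.6266

N = 2325; stratum weights W_h = N_h/N.
p̂_st = Σ W_h p̂_h = (950·0.478 + 725·0.889 + 650·0.551)/2325 = 0.62657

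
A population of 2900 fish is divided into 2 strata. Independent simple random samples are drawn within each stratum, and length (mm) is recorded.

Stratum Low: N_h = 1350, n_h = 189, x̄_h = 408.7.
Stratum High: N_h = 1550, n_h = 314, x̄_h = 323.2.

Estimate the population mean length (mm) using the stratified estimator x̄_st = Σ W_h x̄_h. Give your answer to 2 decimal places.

N = Σ N_h = 2900. Stratum weights W_h = N_h/N.
x̄_st = (1350·408.7 + 1550·323.2) / 2900 = 363.0017

x̄_st ≈ 363.00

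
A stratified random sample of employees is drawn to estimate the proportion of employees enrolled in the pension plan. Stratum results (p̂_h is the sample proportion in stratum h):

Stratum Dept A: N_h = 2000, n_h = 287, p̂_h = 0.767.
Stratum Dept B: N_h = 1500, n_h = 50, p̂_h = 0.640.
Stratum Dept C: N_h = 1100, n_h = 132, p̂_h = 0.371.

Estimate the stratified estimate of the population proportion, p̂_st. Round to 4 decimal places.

p̂_st ≈ 0.6309

N = 4600; stratum weights W_h = N_h/N.
p̂_st = Σ W_h p̂_h = (2000·0.767 + 1500·0.640 + 1100·0.371)/4600 = 0.63089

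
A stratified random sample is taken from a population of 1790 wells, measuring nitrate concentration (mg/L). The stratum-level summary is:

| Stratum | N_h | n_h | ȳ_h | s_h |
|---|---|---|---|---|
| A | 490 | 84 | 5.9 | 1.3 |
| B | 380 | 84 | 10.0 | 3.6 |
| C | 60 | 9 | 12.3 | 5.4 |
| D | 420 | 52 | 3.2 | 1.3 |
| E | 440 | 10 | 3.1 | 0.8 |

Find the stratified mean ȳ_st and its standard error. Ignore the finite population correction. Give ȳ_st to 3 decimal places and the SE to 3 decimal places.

ȳ_st ≈ 5.663, SE ≈ 0.133

ȳ_st = Σ W_h ȳ_h = (490·5.9 + 380·10.0 + 60·12.3 + 420·3.2 + 440·3.1)/1790 = 5.66313
V̂(ȳ_st) = Σ W_h² s_h²/n_h, with W_h = N_h/N and N = 1790:
  stratum A: (490/1790)²·1.3²/84 = 0.00150763
  stratum B: (380/1790)²·3.6²/84 = 0.00695323
  stratum C: (60/1790)²·5.4²/9 = 0.00364034
  stratum D: (420/1790)²·1.3²/52 = 0.00178927
  stratum E: (440/1790)²·0.8²/10 = 0.00386705
V̂(ȳ_st) = 0.0177575
SE(ȳ_st) = √0.0177575 = 0.133257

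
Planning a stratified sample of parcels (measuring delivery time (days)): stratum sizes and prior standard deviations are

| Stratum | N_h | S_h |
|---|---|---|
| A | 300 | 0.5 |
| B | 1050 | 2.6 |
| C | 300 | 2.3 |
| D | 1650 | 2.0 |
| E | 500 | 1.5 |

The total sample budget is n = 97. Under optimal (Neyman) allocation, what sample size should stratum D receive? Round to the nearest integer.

Neyman allocation: n_h = n · N_h S_h / Σ N_i S_i, with n = 97.
  stratum A: N_h·S_h = 300·0.5 = 150.00
  stratum B: N_h·S_h = 1050·2.6 = 2730.00
  stratum C: N_h·S_h = 300·2.3 = 690.00
  stratum D: N_h·S_h = 1650·2.0 = 3300.00
  stratum E: N_h·S_h = 500·1.5 = 750.00
Σ N_h S_h = 7620.00
n for stratum D = 97·3300.00/7620.00 = 42.008 → 42

42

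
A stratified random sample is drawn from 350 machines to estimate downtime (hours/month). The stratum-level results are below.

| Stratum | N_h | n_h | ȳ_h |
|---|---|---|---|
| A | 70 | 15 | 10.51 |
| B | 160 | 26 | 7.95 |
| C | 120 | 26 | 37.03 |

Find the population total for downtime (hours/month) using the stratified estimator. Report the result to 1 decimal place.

τ̂_st ≈ 6451.3

τ̂_st = Σ N_h ȳ_h = 70·10.51 + 160·7.95 + 120·37.03 = 6451.3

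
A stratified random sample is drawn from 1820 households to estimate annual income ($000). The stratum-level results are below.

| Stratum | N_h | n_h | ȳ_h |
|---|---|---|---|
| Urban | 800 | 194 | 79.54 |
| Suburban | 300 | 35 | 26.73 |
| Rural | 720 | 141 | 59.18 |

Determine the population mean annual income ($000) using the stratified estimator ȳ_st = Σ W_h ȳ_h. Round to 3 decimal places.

N = Σ N_h = 1820. Stratum weights W_h = N_h/N.
ȳ_st = (800·79.54 + 300·26.73 + 720·59.18) / 1820 = 62.78055

ȳ_st ≈ 62.781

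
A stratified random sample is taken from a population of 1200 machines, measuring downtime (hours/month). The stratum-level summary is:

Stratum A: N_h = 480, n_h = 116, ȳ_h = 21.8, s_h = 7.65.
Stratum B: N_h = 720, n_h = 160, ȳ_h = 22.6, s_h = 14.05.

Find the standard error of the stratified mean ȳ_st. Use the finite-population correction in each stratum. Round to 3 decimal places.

SE(ȳ_st) ≈ 0.638

V̂(ȳ_st) = Σ W_h² (1 − n_h/N_h) s_h²/n_h, with W_h = N_h/N and N = 1200:
  stratum A: (480/1200)²·(1 − 116/480)·7.65²/116 = 0.0612132
  stratum B: (720/1200)²·(1 − 160/720)·14.05²/160 = 0.345454
V̂(ȳ_st) = 0.406668
SE(ȳ_st) = √0.406668 = 0.637705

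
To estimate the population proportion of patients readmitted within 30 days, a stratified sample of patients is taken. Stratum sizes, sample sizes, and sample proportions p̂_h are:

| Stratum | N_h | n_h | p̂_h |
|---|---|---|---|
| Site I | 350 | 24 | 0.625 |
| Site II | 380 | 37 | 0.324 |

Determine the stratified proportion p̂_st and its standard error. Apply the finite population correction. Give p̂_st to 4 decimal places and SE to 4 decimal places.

p̂_st ≈ 0.4683, SE ≈ 0.0606

N = 730; stratum weights W_h = N_h/N.
p̂_st = Σ W_h p̂_h = (350·0.625 + 380·0.324)/730 = 0.46832
V̂(p̂_st) = Σ W_h² (1 − n_h/N_h) p̂_h(1−p̂_h)/(n_h−1):
  stratum Site I: (350/730)²·(1 − 24/350)·0.625·0.375/23 = 0.00218184
  stratum Site II: (380/730)²·(1 − 37/380)·0.324·0.676/36 = 0.00148806
V̂(p̂_st) = 0.0036699; SE = √V̂ = 0.0605797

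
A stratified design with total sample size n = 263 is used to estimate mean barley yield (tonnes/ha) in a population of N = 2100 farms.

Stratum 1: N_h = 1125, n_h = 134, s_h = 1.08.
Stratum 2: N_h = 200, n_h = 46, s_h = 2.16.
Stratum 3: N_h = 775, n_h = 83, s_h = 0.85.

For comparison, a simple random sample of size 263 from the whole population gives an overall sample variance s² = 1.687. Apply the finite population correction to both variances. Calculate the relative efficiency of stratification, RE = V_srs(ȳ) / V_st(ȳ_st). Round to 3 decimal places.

V̂(ȳ_st) = Σ W_h² (1 − n_h/N_h) s_h²/n_h, with W_h = N_h/N and N = 2100:
  stratum 1: (1125/2100)²·(1 − 134/1125)·1.08²/134 = 0.00220055
  stratum 2: (200/2100)²·(1 − 46/200)·2.16²/46 = 0.000708373
  stratum 3: (775/2100)²·(1 − 83/775)·0.85²/83 = 0.00105859
V_st = 0.00396751
V_srs = (1 − 263/2100)·1.687/263 = 0.00561112
Relative efficiency = V_srs / V_st = 0.00561112/0.00396751 = 1.4143

RE ≈ 1.414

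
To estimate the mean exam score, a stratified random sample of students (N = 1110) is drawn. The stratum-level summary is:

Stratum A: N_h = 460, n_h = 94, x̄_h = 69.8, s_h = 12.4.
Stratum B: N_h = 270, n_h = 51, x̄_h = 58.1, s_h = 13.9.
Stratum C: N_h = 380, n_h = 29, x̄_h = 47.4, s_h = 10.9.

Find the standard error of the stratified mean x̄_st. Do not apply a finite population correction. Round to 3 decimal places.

SE(x̄_st) ≈ 0.993

V̂(x̄_st) = Σ W_h² s_h²/n_h, with W_h = N_h/N and N = 1110:
  stratum A: (460/1110)²·12.4²/94 = 0.280922
  stratum B: (270/1110)²·13.9²/51 = 0.224151
  stratum C: (380/1110)²·10.9²/29 = 0.480149
V̂(x̄_st) = 0.985222
SE(x̄_st) = √0.985222 = 0.992584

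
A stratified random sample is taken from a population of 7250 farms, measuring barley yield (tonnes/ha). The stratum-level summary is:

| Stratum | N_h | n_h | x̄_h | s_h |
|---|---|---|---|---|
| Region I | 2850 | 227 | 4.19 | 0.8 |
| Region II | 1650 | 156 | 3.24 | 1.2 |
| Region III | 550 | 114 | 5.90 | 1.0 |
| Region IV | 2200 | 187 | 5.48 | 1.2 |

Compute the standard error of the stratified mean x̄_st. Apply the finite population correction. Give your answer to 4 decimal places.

V̂(x̄_st) = Σ W_h² (1 − n_h/N_h) s_h²/n_h, with W_h = N_h/N and N = 7250:
  stratum Region I: (2850/7250)²·(1 − 227/2850)·0.8²/227 = 0.000400979
  stratum Region II: (1650/7250)²·(1 − 156/1650)·1.2²/156 = 0.000432909
  stratum Region III: (550/7250)²·(1 − 114/550)·1.0²/114 = 4.00192e-05
  stratum Region IV: (2200/7250)²·(1 − 187/2200)·1.2²/187 = 0.000648801
V̂(x̄_st) = 0.00152271
SE(x̄_st) = √0.00152271 = 0.0390219

SE(x̄_st) ≈ 0.0390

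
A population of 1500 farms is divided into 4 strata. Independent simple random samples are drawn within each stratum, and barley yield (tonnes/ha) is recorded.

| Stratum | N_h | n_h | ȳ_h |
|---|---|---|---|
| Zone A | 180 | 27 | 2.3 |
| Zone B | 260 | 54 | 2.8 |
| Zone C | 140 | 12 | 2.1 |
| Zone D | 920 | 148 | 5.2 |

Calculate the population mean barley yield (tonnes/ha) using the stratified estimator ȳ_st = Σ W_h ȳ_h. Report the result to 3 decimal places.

ȳ_st ≈ 4.147

N = Σ N_h = 1500. Stratum weights W_h = N_h/N.
ȳ_st = (180·2.3 + 260·2.8 + 140·2.1 + 920·5.2) / 1500 = 4.14667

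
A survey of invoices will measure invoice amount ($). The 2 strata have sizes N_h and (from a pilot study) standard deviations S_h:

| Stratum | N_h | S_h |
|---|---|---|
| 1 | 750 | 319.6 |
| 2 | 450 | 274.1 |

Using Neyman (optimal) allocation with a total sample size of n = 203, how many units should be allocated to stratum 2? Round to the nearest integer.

69

Neyman allocation: n_h = n · N_h S_h / Σ N_i S_i, with n = 203.
  stratum 1: N_h·S_h = 750·319.6 = 239700.00
  stratum 2: N_h·S_h = 450·274.1 = 123345.00
Σ N_h S_h = 363045.00
n for stratum 2 = 203·123345.00/363045.00 = 68.970 → 69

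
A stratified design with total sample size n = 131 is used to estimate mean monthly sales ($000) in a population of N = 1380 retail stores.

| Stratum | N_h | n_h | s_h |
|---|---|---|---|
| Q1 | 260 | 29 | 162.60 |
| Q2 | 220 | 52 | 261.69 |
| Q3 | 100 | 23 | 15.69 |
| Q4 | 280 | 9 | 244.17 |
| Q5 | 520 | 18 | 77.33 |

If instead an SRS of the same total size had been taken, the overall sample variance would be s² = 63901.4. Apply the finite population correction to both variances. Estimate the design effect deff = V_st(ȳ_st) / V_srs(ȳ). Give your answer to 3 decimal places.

V̂(ȳ_st) = Σ W_h² (1 − n_h/N_h) s_h²/n_h, with W_h = N_h/N and N = 1380:
  stratum Q1: (260/1380)²·(1 − 29/260)·162.60²/29 = 28.7521
  stratum Q2: (220/1380)²·(1 − 52/220)·261.69²/52 = 25.559
  stratum Q3: (100/1380)²·(1 − 23/100)·15.69²/23 = 0.0432763
  stratum Q4: (280/1380)²·(1 − 9/280)·244.17²/9 = 263.944
  stratum Q5: (520/1380)²·(1 − 18/520)·77.33²/18 = 45.5378
V_st = 363.836
V_srs = (1 − 131/1380)·63901.4/131 = 441.492
deff = V_st / V_srs = 363.836/441.492 = 0.8241

deff ≈ 0.824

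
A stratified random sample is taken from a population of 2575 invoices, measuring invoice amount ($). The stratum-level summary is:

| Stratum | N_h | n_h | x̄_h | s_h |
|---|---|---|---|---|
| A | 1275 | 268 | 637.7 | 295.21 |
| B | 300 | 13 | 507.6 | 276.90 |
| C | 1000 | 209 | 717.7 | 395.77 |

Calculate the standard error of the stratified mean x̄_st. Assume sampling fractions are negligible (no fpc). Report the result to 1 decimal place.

SE(x̄_st) ≈ 16.5

V̂(x̄_st) = Σ W_h² s_h²/n_h, with W_h = N_h/N and N = 2575:
  stratum A: (1275/2575)²·295.21²/268 = 79.7248
  stratum B: (300/2575)²·276.90²/13 = 80.0554
  stratum C: (1000/2575)²·395.77²/209 = 113.028
V̂(x̄_st) = 272.808
SE(x̄_st) = √272.808 = 16.5169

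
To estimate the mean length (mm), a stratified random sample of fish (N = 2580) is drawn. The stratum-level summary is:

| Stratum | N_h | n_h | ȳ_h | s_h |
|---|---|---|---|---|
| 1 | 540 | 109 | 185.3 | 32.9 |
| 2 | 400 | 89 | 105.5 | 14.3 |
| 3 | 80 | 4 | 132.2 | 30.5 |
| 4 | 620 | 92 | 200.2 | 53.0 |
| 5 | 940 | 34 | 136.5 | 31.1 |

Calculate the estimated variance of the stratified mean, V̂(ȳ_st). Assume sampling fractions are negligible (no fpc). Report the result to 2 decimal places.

V̂(ȳ_st) ≈ 6.25

V̂(ȳ_st) = Σ W_h² s_h²/n_h, with W_h = N_h/N and N = 2580:
  stratum 1: (540/2580)²·32.9²/109 = 0.435024
  stratum 2: (400/2580)²·14.3²/89 = 0.0552284
  stratum 3: (80/2580)²·30.5²/4 = 0.223604
  stratum 4: (620/2580)²·53.0²/92 = 1.76323
  stratum 5: (940/2580)²·31.1²/34 = 3.77623
V̂(ȳ_st) = 6.25331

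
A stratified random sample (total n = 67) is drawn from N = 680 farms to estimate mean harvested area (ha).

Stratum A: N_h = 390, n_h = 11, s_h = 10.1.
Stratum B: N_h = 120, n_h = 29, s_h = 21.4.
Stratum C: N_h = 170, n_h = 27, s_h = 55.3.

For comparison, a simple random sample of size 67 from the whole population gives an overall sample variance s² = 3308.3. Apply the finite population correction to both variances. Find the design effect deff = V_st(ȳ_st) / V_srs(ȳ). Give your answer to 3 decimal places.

V̂(ȳ_st) = Σ W_h² (1 − n_h/N_h) s_h²/n_h, with W_h = N_h/N and N = 680:
  stratum A: (390/680)²·(1 − 11/390)·10.1²/11 = 2.96439
  stratum B: (120/680)²·(1 − 29/120)·21.4²/29 = 0.372936
  stratum C: (170/680)²·(1 − 27/170)·55.3²/27 = 5.95461
V_st = 9.29195
V_srs = (1 − 67/680)·3308.3/67 = 44.5125
deff = V_st / V_srs = 9.29195/44.5125 = 0.2087

deff ≈ 0.209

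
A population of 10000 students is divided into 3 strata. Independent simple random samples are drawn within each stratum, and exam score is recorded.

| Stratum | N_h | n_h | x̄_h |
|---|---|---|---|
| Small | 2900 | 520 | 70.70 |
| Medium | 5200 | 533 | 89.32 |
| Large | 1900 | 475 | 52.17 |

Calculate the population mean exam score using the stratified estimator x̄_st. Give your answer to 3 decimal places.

N = Σ N_h = 10000. Stratum weights W_h = N_h/N.
x̄_st = (2900·70.70 + 5200·89.32 + 1900·52.17) / 10000 = 76.86170

x̄_st ≈ 76.862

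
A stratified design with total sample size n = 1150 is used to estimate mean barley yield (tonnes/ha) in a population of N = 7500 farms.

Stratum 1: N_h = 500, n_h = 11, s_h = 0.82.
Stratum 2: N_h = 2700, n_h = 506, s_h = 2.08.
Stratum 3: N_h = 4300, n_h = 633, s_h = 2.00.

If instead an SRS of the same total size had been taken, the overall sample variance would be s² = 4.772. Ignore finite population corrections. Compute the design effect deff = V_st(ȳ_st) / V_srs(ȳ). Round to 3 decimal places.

V̂(ȳ_st) = Σ W_h² s_h²/n_h, with W_h = N_h/N and N = 7500:
  stratum 1: (500/7500)²·0.82²/11 = 0.000271677
  stratum 2: (2700/7500)²·2.08²/506 = 0.00110811
  stratum 3: (4300/7500)²·2.00²/633 = 0.00207716
V_st = 0.00345695
V_srs = s²/n = 4.772/1150 = 0.00414957
deff = V_st / V_srs = 0.00345695/0.00414957 = 0.8331

deff ≈ 0.833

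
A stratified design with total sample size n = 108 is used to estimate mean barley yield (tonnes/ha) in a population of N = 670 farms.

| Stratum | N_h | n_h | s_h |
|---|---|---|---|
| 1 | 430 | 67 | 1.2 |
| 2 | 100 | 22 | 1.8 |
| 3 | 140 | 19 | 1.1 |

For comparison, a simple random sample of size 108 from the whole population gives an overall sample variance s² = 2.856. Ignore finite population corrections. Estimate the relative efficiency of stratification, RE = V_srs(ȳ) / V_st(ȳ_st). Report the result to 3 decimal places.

V̂(ȳ_st) = Σ W_h² s_h²/n_h, with W_h = N_h/N and N = 670:
  stratum 1: (430/670)²·1.2²/67 = 0.00885268
  stratum 2: (100/670)²·1.8²/22 = 0.00328075
  stratum 3: (140/670)²·1.1²/19 = 0.0027806
V_st = 0.014914
V_srs = s²/n = 2.856/108 = 0.0264444
Relative efficiency = V_srs / V_st = 0.0264444/0.014914 = 1.7731

RE ≈ 1.773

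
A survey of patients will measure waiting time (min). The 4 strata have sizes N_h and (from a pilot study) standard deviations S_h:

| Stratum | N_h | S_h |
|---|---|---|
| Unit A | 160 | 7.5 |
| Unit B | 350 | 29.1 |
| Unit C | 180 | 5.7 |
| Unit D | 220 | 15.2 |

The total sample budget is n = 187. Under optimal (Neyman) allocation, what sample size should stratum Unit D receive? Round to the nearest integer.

Neyman allocation: n_h = n · N_h S_h / Σ N_i S_i, with n = 187.
  stratum Unit A: N_h·S_h = 160·7.5 = 1200.00
  stratum Unit B: N_h·S_h = 350·29.1 = 10185.00
  stratum Unit C: N_h·S_h = 180·5.7 = 1026.00
  stratum Unit D: N_h·S_h = 220·15.2 = 3344.00
Σ N_h S_h = 15755.00
n for stratum Unit D = 187·3344.00/15755.00 = 39.691 → 40

40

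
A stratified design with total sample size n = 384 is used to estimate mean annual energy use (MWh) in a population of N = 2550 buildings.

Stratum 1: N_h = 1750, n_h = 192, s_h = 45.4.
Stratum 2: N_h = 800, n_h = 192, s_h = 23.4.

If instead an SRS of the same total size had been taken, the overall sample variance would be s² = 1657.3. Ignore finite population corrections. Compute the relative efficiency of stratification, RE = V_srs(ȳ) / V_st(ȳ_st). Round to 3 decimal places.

V̂(ȳ_st) = Σ W_h² s_h²/n_h, with W_h = N_h/N and N = 2550:
  stratum 1: (1750/2550)²·45.4²/192 = 5.05599
  stratum 2: (800/2550)²·23.4²/192 = 0.280692
V_st = 5.33668
V_srs = s²/n = 1657.3/384 = 4.31589
Relative efficiency = V_srs / V_st = 4.31589/5.33668 = 0.8087

RE ≈ 0.809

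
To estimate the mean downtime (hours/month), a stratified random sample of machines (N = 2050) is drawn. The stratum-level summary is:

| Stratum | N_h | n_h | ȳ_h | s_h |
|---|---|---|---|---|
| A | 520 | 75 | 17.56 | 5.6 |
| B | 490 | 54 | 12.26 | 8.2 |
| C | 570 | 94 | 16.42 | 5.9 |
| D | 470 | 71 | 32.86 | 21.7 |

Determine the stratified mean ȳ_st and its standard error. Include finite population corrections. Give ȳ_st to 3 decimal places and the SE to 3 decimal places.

ȳ_st ≈ 19.484, SE ≈ 0.637

ȳ_st = Σ W_h ȳ_h = (520·17.56 + 490·12.26 + 570·16.42 + 470·32.86)/2050 = 19.48400
V̂(ȳ_st) = Σ W_h² (1 − n_h/N_h) s_h²/n_h, with W_h = N_h/N and N = 2050:
  stratum A: (520/2050)²·(1 − 75/520)·5.6²/75 = 0.0230235
  stratum B: (490/2050)²·(1 − 54/490)·8.2²/54 = 0.0633007
  stratum C: (570/2050)²·(1 − 94/570)·5.9²/94 = 0.0239084
  stratum D: (470/2050)²·(1 − 71/470)·21.7²/71 = 0.295954
V̂(ȳ_st) = 0.406187
SE(ȳ_st) = √0.406187 = 0.637328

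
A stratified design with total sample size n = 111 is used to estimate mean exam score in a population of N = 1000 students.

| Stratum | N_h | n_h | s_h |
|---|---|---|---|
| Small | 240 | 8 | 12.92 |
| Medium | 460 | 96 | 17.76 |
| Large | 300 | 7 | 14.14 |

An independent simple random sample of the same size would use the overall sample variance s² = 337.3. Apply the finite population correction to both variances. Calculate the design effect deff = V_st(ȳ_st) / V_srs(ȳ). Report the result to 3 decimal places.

deff ≈ 1.563

V̂(ȳ_st) = Σ W_h² (1 − n_h/N_h) s_h²/n_h, with W_h = N_h/N and N = 1000:
  stratum Small: (240/1000)²·(1 − 8/240)·12.92²/8 = 1.16181
  stratum Medium: (460/1000)²·(1 − 96/460)·17.76²/96 = 0.550141
  stratum Large: (300/1000)²·(1 − 7/300)·14.14²/7 = 2.51067
V_st = 4.22262
V_srs = (1 − 111/1000)·337.3/111 = 2.70144
deff = V_st / V_srs = 4.22262/2.70144 = 1.5631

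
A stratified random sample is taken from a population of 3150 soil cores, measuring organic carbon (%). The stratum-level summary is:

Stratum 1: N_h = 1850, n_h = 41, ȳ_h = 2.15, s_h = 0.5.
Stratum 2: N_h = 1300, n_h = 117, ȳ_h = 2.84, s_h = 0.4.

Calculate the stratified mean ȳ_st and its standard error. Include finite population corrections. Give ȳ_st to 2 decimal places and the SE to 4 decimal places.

ȳ_st = Σ W_h ȳ_h = (1850·2.15 + 1300·2.84)/3150 = 2.43476
V̂(ȳ_st) = Σ W_h² (1 − n_h/N_h) s_h²/n_h, with W_h = N_h/N and N = 3150:
  stratum 1: (1850/3150)²·(1 − 41/1850)·0.5²/41 = 0.00205658
  stratum 2: (1300/3150)²·(1 − 117/1300)·0.4²/117 = 0.000211954
V̂(ȳ_st) = 0.00226853
SE(ȳ_st) = √0.00226853 = 0.0476291

ȳ_st ≈ 2.43, SE ≈ 0.0476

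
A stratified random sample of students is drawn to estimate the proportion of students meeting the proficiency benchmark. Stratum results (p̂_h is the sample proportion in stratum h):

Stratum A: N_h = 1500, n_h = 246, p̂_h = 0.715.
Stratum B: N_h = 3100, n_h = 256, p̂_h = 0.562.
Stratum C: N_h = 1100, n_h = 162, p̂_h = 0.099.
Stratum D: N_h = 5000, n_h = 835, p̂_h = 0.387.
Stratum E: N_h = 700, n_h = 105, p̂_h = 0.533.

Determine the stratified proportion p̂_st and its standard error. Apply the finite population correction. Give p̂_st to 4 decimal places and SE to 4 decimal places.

p̂_st ≈ 0.4589, SE ≈ 0.0116

N = 11400; stratum weights W_h = N_h/N.
p̂_st = Σ W_h p̂_h = (1500·0.715 + 3100·0.562 + 1100·0.099 + 5000·0.387 + 700·0.533)/11400 = 0.45892
V̂(p̂_st) = Σ W_h² (1 − n_h/N_h) p̂_h(1−p̂_h)/(n_h−1):
  stratum A: (1500/11400)²·(1 − 246/1500)·0.715·0.285/245 = 1.20383e-05
  stratum B: (3100/11400)²·(1 − 256/3100)·0.562·0.438/255 = 6.54865e-05
  stratum C: (1100/11400)²·(1 − 162/1100)·0.099·0.901/161 = 4.39866e-06
  stratum D: (5000/11400)²·(1 − 835/5000)·0.387·0.613/834 = 4.55807e-05
  stratum E: (700/11400)²·(1 − 105/700)·0.533·0.467/104 = 7.67037e-06
V̂(p̂_st) = 0.000135174; SE = √V̂ = 0.0116265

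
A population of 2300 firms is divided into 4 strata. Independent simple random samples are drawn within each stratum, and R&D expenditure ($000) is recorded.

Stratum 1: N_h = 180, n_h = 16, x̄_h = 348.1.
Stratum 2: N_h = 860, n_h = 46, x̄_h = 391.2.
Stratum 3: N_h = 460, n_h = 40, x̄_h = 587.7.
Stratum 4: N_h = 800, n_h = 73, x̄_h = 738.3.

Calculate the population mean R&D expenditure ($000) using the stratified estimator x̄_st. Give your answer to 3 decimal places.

x̄_st ≈ 547.857

N = Σ N_h = 2300. Stratum weights W_h = N_h/N.
x̄_st = (180·348.1 + 860·391.2 + 460·587.7 + 800·738.3) / 2300 = 547.85739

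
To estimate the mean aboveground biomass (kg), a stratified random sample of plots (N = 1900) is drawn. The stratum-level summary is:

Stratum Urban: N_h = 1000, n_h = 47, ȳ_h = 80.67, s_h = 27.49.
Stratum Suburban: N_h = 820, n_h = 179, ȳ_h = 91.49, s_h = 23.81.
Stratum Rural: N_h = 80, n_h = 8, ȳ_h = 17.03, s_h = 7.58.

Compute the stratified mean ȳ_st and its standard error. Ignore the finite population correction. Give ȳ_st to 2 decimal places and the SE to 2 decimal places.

ȳ_st = Σ W_h ȳ_h = (1000·80.67 + 820·91.49 + 80·17.03)/1900 = 82.66011
V̂(ȳ_st) = Σ W_h² s_h²/n_h, with W_h = N_h/N and N = 1900:
  stratum Urban: (1000/1900)²·27.49²/47 = 4.45394
  stratum Suburban: (820/1900)²·23.81²/179 = 0.589911
  stratum Rural: (80/1900)²·7.58²/8 = 0.0127327
V̂(ȳ_st) = 5.05658
SE(ȳ_st) = √5.05658 = 2.24868

ȳ_st ≈ 82.66, SE ≈ 2.25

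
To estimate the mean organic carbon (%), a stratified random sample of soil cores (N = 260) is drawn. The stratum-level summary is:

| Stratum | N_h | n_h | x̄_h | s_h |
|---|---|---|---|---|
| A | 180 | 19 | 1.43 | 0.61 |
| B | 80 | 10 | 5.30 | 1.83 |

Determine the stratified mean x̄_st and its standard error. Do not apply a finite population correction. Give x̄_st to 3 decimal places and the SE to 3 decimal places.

x̄_st = Σ W_h x̄_h = (180·1.43 + 80·5.30)/260 = 2.62077
V̂(x̄_st) = Σ W_h² s_h²/n_h, with W_h = N_h/N and N = 260:
  stratum A: (180/260)²·0.61²/19 = 0.00938652
  stratum B: (80/260)²·1.83²/10 = 0.0317056
V̂(x̄_st) = 0.0410921
SE(x̄_st) = √0.0410921 = 0.202712

x̄_st ≈ 2.621, SE ≈ 0.203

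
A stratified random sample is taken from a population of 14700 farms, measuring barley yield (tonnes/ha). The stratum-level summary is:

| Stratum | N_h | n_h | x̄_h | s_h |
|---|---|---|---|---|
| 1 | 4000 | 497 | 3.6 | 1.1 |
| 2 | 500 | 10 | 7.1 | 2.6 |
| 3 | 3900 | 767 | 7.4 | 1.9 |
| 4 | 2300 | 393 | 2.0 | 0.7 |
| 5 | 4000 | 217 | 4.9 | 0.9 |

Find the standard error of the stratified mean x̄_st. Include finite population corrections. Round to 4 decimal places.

SE(x̄_st) ≈ 0.0384

V̂(x̄_st) = Σ W_h² (1 − n_h/N_h) s_h²/n_h, with W_h = N_h/N and N = 14700:
  stratum 1: (4000/14700)²·(1 − 497/4000)·1.1²/497 = 0.000157868
  stratum 2: (500/14700)²·(1 − 10/500)·2.6²/10 = 0.00076644
  stratum 3: (3900/14700)²·(1 − 767/3900)·1.9²/767 = 0.000266135
  stratum 4: (2300/14700)²·(1 − 393/2300)·0.7²/393 = 2.53074e-05
  stratum 5: (4000/14700)²·(1 − 217/4000)·0.9²/217 = 0.000261389
V̂(x̄_st) = 0.00147714
SE(x̄_st) = √0.00147714 = 0.0384336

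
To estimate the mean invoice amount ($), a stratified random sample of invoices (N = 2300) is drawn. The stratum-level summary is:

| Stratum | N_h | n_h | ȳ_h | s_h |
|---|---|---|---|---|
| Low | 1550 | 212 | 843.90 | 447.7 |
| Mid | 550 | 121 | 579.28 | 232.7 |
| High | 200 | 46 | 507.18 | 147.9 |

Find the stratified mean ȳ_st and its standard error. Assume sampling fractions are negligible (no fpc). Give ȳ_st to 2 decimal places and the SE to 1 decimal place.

ȳ_st = Σ W_h ȳ_h = (1550·843.90 + 550·579.28 + 200·507.18)/2300 = 751.34130
V̂(ȳ_st) = Σ W_h² s_h²/n_h, with W_h = N_h/N and N = 2300:
  stratum Low: (1550/2300)²·447.7²/212 = 429.384
  stratum Mid: (550/2300)²·232.7²/121 = 25.5904
  stratum High: (200/2300)²·147.9²/46 = 3.59569
V̂(ȳ_st) = 458.57
SE(ȳ_st) = √458.57 = 21.4143

ȳ_st ≈ 751.34, SE ≈ 21.4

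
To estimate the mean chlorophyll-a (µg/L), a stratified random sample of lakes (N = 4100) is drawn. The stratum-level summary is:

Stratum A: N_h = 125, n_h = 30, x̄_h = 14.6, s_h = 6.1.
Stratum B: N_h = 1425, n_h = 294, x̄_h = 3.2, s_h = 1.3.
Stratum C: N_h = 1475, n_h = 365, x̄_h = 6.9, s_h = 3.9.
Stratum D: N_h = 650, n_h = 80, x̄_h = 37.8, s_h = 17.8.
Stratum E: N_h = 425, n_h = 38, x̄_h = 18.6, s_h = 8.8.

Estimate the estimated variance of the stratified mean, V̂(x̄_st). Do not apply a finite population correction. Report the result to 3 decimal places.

V̂(x̄_st) ≈ 0.129

V̂(x̄_st) = Σ W_h² s_h²/n_h, with W_h = N_h/N and N = 4100:
  stratum A: (125/4100)²·6.1²/30 = 0.0011529
  stratum B: (1425/4100)²·1.3²/294 = 0.000694387
  stratum C: (1475/4100)²·3.9²/365 = 0.00539328
  stratum D: (650/4100)²·17.8²/80 = 0.0995426
  stratum E: (425/4100)²·8.8²/38 = 0.0218974
V̂(x̄_st) = 0.128681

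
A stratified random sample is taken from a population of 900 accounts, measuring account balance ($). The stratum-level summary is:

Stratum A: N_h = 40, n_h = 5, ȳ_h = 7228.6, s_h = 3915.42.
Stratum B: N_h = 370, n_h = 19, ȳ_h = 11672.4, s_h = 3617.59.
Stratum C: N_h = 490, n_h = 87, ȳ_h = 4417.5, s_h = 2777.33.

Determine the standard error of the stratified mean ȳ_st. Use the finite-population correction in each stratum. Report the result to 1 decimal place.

SE(ȳ_st) ≈ 370.6

V̂(ȳ_st) = Σ W_h² (1 − n_h/N_h) s_h²/n_h, with W_h = N_h/N and N = 900:
  stratum A: (40/900)²·(1 − 5/40)·3915.42²/5 = 5299.44
  stratum B: (370/900)²·(1 − 19/370)·3617.59²/19 = 110436
  stratum C: (490/900)²·(1 − 87/490)·2777.33²/87 = 21614.8
V̂(ȳ_st) = 137350
SE(ȳ_st) = √137350 = 370.607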